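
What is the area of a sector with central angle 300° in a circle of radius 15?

Sector area = π(15²)(5/6) = 375*pi/2

375*pi/2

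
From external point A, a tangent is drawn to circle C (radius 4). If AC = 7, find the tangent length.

Let T be the point of tangency. Then CT ⊥ AT (radius ⊥ tangent).
In right triangle CTA: CA² = CT² + AT²
7² = 4² + AT²
AT² = 33, AT = sqrt(33)

sqrt(33)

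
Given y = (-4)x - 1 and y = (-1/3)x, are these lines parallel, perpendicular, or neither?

Slope of line 1: m1 = -4
Slope of line 2: m2 = -1/3
For parallel lines we need equal slopes: -4 != -1/3.
For perpendicular lines we need m1*m2 = -1: (-4)(-1/3) = 4/3 != -1.
Since neither condition holds, the lines are neither parallel nor perpendicular.

Neither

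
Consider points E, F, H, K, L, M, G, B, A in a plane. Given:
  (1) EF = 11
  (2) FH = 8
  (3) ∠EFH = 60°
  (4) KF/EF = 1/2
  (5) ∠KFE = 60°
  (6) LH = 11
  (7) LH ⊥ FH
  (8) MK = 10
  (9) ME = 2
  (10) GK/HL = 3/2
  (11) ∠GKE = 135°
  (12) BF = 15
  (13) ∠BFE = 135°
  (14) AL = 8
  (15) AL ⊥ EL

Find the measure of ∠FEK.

From the given relations: KF = 1/2·EF = 1/2·11 ≈ 5.5.
Step 1: By the law of cosines on triangle EFK: EK² = 11² + 5.5² − 2·11·5.5·cos(60°) = 90.75, so EK ≈ 9.53.
Step 2: By the inverse law of cosines on triangle FEK: cos(∠FEK) = (11² + 9.53² − 5.5²) / (2·11·9.53) = 181.5/209.58 = 0.866, so ∠FEK = 30°.

Therefore, the measure of angle ∠FEK = 30°.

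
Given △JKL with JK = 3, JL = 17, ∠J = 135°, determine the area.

Area = (1/2) * JK * JL * sin(J)
Area = (1/2) * 3 * 17 * sin(135°)
Area = (1/2) * 3 * 17 * sqrt(2)/2
Area = 51*sqrt(2)/4

51*sqrt(2)/4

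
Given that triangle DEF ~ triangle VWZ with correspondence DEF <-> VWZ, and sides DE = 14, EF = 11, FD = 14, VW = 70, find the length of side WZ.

Similar triangles have proportional sides. Setting up the proportion:
VW / DE = WZ / EF
70 / 14 = WZ / 11
WZ = 11 * 70 / 14 = 55.

55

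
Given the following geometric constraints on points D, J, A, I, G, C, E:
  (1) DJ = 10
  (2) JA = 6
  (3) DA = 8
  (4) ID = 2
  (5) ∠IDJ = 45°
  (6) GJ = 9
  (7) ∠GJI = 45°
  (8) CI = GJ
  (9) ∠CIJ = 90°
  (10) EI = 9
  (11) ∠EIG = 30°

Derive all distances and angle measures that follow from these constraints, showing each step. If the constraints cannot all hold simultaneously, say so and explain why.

The constraints are consistent.

From the given relations:
  CI = GJ = 9

Step 1: From JD = 10, DI = 2, and ∠JDI = 45°, by the law of cosines:
  JI² = JD² + DI² - 2·JD·DI·cos(45°) = 100 + 4 - 28.28 = 75.72
  JI ≈ 8.7

Step 2: From DA = 8, DJ = 10, AJ = 6, by the inverse law of cosines:
  cos(∠ADJ) = (DA² + DJ² - AJ²) / (2·DA·DJ)
  ∠ADJ = 36.87°

Step 3: From JA = 6, JD = 10, AD = 8, by the inverse law of cosines:
  cos(∠AJD) = (JA² + JD² - AD²) / (2·JA·JD)
  ∠AJD = 53.13°

Step 4: From AD = 8, AJ = 6, DJ = 10, by the inverse law of cosines:
  cos(∠DAJ) = (AD² + AJ² - DJ²) / (2·AD·AJ)
  ∠DAJ = 90°

Step 5: From JI = 8.7, IC = 9, and ∠JIC = 90°, by the law of cosines:
  JC² = JI² + IC² - 2·JI·IC·cos(90°) = 75.72 + 81 - 0 = 156.7
  JC ≈ 12.52

Step 6: From IJ = 8.7, JG = 9, and ∠IJG = 45°, by the law of cosines:
  IG² = IJ² + JG² - 2·IJ·JG·cos(45°) = 75.72 + 81 - 110.8 = 45.96
  IG ≈ 6.78

Step 7: From JD = 10, JI = 8.7, DI = 2, by the inverse law of cosines:
  cos(∠DJI) = (JD² + JI² - DI²) / (2·JD·JI)
  ∠DJI = 9.35°

Step 8: From ID = 2, IJ = 8.7, DJ = 10, by the inverse law of cosines:
  cos(∠DIJ) = (ID² + IJ² - DJ²) / (2·ID·IJ)
  ∠DIJ = 125.65°

Step 9: From GI = 6.78, IE = 9, and ∠GIE = 30°, by the law of cosines:
  GE² = GI² + IE² - 2·GI·IE·cos(30°) = 45.96 + 81 - 105.7 = 21.28
  GE ≈ 4.61

Step 10: From JC = 12.52, JI = 8.7, CI = 9, by the inverse law of cosines:
  cos(∠CJI) = (JC² + JI² - CI²) / (2·JC·JI)
  ∠CJI = 45.97°

Step 11: From IG = 6.78, IJ = 8.7, GJ = 9, by the inverse law of cosines:
  cos(∠GIJ) = (IG² + IJ² - GJ²) / (2·IG·IJ)
  ∠GIJ = 69.83°

Step 12: From GI = 6.78, GJ = 9, IJ = 8.7, by the inverse law of cosines:
  cos(∠IGJ) = (GI² + GJ² - IJ²) / (2·GI·GJ)
  ∠IGJ = 65.17°

Step 13: From CI = 9, CJ = 12.52, IJ = 8.7, by the inverse law of cosines:
  cos(∠ICJ) = (CI² + CJ² - IJ²) / (2·CI·CJ)
  ∠ICJ = 44.03°

Step 14: From GE = 4.61, GI = 6.78, EI = 9, by the inverse law of cosines:
  cos(∠EGI) = (GE² + GI² - EI²) / (2·GE·GI)
  ∠EGI = 102.71°

Step 15: From EG = 4.61, EI = 9, GI = 6.78, by the inverse law of cosines:
  cos(∠GEI) = (EG² + EI² - GI²) / (2·EG·EI)
  ∠GEI = 47.29°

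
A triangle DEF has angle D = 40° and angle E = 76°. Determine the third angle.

The interior angles sum to 180°: angle F = 180 - 40 - 76 = 64°.
The triangle is acute (angles 40°, 76°, 64°).

64 degrees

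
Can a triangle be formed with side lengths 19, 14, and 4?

Check the triangle inequality: 14 + 4 = 18 ≤ 19.
Since the sum of two sides does not exceed the third, no triangle can be formed.

No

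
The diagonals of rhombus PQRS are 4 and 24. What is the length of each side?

Half-diagonals are 2 and 12. side = sqrt(2^2 + 12^2) = sqrt(148) = 2*sqrt(37)

2*sqrt(37)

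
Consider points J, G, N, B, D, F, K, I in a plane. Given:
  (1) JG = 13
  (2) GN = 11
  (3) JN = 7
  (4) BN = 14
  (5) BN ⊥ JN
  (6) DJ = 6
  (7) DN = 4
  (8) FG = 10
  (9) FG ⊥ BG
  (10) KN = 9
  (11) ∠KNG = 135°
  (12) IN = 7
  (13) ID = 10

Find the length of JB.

Step 1: By the law of cosines on triangle JNB: JB² = 7² + 14² − 2·7·14·cos(90°) = 245, so JB = 7·√5.

Therefore, the length of JB = 7·√5.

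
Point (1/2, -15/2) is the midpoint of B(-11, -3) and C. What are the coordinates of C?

Using the midpoint formula: M = ((x1 + x2)/2, (y1 + y2)/2)
We know M = (1/2, -15/2) and B = (-11, -3)
For x: 1/2 = (-11 + x2)/2, so x2 = 2*1/2 - -11 = 12
For y: -15/2 = (-3 + y2)/2, so y2 = 2*-15/2 - -3 = -12
C = (12, -12)

(12, -12)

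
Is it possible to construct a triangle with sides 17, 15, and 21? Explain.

Yes.
The triangle inequality requires that the sum of any two sides exceeds the third.
Here 15 + 17 = 32 > 21, so the condition is met.

Yes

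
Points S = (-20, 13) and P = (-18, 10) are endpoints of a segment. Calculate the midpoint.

The midpoint is the point halfway along the segment.
Move half the horizontal distance: -20 + (-18 - -20)/2 = -20 + 2/2 = -19
Move half the vertical distance: 13 + (10 - 13)/2 = 13 + -3/2 = 23/2
Midpoint = (-19, 23/2)

(-19, 23/2)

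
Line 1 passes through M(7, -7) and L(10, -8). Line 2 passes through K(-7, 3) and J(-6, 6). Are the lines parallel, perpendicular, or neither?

Slope of line 1: m1 = (-8 - -7)/(10 - 7) = -1/3 = -1/3
Slope of line 2: m2 = (6 - 3)/(-6 - -7) = 3/1 = 3
m1 * m2 = -1, so perpendicular.

Perpendicular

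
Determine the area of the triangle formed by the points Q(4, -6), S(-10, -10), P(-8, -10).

The Shoelace formula computes the area from vertex coordinates by summing cross products.
For vertices (4,-6), (-10,-10), (-8,-10):
Signed sum = 4*-10 - -10*-6 + -10*-10 - -8*-10 + -8*-6 - 4*-10
= -100 + 20 + 88 = 8
Area = (1/2)|8| = 4.

4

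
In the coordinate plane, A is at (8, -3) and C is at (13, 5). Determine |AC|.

d = sqrt((13 - 8)^2 + (5 - -3)^2)
d = sqrt(5^2 + 8^2)
d = sqrt(25 + 64)
d = sqrt(89)

sqrt(89)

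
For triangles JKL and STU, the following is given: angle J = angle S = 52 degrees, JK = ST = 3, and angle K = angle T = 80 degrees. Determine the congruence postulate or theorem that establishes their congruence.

Consider the given information: angle J = angle S = 52 degrees, JK = ST = 3, and angle K = angle T = 80 degrees
This is not SAS or HL: SAS requires two sides and the included angle between them. HL only applies to right triangles with matching hypotenuse and leg.
The correct criterion is ASA. Two pairs of corresponding angles and the included side are equal (Angle-Side-Angle).

ASA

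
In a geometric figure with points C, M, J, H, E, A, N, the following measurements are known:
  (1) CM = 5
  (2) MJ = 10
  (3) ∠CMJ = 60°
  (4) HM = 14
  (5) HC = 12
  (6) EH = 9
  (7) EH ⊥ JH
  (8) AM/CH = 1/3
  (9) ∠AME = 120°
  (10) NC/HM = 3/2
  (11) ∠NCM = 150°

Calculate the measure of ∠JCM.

Step 1: By the law of cosines on triangle CMJ: CJ² = 5² + 10² − 2·5·10·cos(60°) = 75, so CJ = 5·√3.
Step 2: By the inverse law of cosines on triangle JCM: cos(∠JCM) = ((5·√3)² + 5² − 10²) / (2·5·√3·5) = 0/86.6 = 0, so ∠JCM = 90°.

Therefore, the measure of angle ∠JCM = 90°.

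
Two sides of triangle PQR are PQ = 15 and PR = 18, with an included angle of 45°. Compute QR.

By the law of cosines: QR^2 = PQ^2 + PR^2 - 2*PQ*PR*cos(P)
QR^2 = 15^2 + 18^2 - 2*15*18*cos(45°)
QR^2 = 225 + 324 - 540*(sqrt(2)/2)
QR^2 = 549 - 270*sqrt(2)
QR = 3*sqrt(61 - 30*sqrt(2))

3*sqrt(61 - 30*sqrt(2))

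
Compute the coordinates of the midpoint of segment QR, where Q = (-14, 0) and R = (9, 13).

The midpoint is the point halfway along the segment.
Move half the horizontal distance: -14 + (9 - -14)/2 = -14 + 23/2 = -5/2
Move half the vertical distance: 0 + (13 - 0)/2 = 0 + 13/2 = 13/2
Midpoint = (-5/2, 13/2)

(-5/2, 13/2)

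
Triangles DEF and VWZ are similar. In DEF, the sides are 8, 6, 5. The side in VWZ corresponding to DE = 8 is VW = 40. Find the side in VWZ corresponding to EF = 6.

Similar triangles have proportional sides. Setting up the proportion:
VW / DE = WZ / EF
40 / 8 = WZ / 6
WZ = 6 * 40 / 8 = 30.

30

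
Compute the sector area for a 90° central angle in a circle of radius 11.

Sector area = πr² × θ/360
= π × 11² × 1/4
= π × 121 × 1/4
= 121*pi/4

121*pi/4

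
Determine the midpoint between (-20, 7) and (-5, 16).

M = ((x₁ + x₂)/2, (y₁ + y₂)/2)
= ((-20 + -5)/2, (7 + 16)/2)
= (-25/2, 23/2) = (-25/2, 23/2)

(-25/2, 23/2)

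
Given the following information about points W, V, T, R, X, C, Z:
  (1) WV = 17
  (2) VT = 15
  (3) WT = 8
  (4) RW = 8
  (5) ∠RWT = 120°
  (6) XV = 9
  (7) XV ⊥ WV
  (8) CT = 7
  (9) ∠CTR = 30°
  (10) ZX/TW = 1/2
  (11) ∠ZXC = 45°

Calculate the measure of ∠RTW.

Step 1: By the law of cosines on triangle TWR: TR² = 8² + 8² − 2·8·8·cos(120°) = 192, so TR = 8·√3.
Step 2: By the inverse law of cosines on triangle RTW: cos(∠RTW) = ((8·√3)² + 8² − 8²) / (2·8·√3·8) = 192/221.7 = 0.866, so ∠RTW = 30°.

Therefore, the measure of angle ∠RTW = 30°.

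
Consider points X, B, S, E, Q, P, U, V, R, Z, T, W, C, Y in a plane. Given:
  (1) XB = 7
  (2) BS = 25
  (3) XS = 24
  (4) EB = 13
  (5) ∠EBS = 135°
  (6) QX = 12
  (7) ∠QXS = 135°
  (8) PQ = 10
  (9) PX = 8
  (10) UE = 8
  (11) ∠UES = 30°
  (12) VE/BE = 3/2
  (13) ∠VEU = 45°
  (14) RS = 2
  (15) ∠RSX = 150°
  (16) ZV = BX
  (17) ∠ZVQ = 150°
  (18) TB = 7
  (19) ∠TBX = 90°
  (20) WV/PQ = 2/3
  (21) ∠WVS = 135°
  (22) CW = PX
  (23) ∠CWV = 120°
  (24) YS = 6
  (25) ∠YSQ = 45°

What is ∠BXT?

Step 1: By the law of cosines on triangle XBT: XT² = 7² + 7² − 2·7·7·cos(90°) = 98, so XT = 7·√2.
Step 2: By the inverse law of cosines on triangle BXT: cos(∠BXT) = (7² + (7·√2)² − 7²) / (2·7·7·√2) = 98/138.59 = 0.7071, so ∠BXT = 45°.

Therefore, the measure of angle ∠BXT = 45°.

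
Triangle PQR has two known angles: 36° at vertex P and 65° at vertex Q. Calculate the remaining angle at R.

The interior angles sum to 180°: angle R = 180 - 36 - 65 = 79°.
The triangle is acute (angles 36°, 65°, 79°).

79 degrees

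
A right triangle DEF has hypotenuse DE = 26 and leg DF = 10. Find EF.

EF = sqrt(26^2 - 10^2) = sqrt(576) = 24

24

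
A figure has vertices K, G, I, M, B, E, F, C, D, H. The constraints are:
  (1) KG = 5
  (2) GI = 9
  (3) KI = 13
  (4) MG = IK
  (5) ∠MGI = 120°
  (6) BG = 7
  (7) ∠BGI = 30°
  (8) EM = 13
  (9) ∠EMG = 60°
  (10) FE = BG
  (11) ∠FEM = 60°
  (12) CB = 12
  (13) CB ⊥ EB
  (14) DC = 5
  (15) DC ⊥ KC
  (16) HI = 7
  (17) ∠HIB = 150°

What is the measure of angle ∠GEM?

From the given relations: MG = IK = 13.
Step 1: By the law of cosines on triangle EMG: EG² = 13² + 13² − 2·13·13·cos(60°) = 169, so EG = 13.
Step 2: By the inverse law of cosines on triangle GEM: cos(∠GEM) = (13² + 13² − 13²) / (2·13·13) = 169/338 = 0.5, so ∠GEM = 60°.

Therefore, the measure of angle ∠GEM = 60°.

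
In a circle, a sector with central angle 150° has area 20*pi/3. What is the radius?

r² = 360 × 20*pi/3 / (π × 150) = 16, so r = 4.

4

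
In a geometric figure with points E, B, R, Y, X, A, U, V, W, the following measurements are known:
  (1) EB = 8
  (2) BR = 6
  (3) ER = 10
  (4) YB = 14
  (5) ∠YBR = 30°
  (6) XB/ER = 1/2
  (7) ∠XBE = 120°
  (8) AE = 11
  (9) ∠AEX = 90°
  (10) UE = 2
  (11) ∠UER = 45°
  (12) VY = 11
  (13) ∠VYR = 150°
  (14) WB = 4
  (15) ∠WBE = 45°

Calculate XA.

From the given relations: XB = 1/2·ER = 1/2·10 = 5.
Step 1: By the law of cosines on triangle EBX: EX² = 8² + 5² − 2·8·5·cos(120°) = 129, so EX = √129.
Step 2: By the law of cosines on triangle XEA: XA² = √129² + 11² − 2·√129·11·cos(90°) = 250, so XA = 5·√10.

Therefore, the length of XA = 5·√10.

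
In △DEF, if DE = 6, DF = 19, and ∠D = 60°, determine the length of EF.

Law of cosines: EF^2 = 6^2 + 19^2 - 2(6)(19)cos(60°) = 283, so EF = sqrt(283).

sqrt(283)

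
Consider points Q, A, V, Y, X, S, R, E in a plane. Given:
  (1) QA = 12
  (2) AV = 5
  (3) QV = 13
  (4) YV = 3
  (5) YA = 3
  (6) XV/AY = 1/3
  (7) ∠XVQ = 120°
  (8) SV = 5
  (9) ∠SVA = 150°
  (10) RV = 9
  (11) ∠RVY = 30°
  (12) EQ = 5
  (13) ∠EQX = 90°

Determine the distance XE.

From the given relations: XV = 1/3·AY = 1/3·3 = 1.
Step 1: By the law of cosines on triangle XVQ: XQ² = 1² + 13² − 2·1·13·cos(120°) = 183, so XQ = √183.
Step 2: By the law of cosines on triangle XQE: XE² = √183² + 5² − 2·√183·5·cos(90°) = 208, so XE = 4·√13.

Therefore, the length of XE = 4·√13.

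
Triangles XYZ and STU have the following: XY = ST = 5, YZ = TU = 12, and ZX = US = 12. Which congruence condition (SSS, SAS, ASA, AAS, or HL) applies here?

The given information matches SSS: All three pairs of corresponding sides are equal (Side-Side-Side).

SSS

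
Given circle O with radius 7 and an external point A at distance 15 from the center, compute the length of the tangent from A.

The tangent, radius, and line from the external point to the center form a right triangle.
The right angle is where the tangent meets the radius.
By the Pythagorean theorem: tangent² + 7² = 15²
tangent² = 225 - 49 = 176
tangent = 4*sqrt(11)

4*sqrt(11)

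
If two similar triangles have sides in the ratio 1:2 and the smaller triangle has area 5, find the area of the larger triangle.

Area ratio = (1/2)^2 = 1/4. Area of the larger triangle = 5 * 4/1 = 20.

20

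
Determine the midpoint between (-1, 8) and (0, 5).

M = ((x₁ + x₂)/2, (y₁ + y₂)/2)
= ((-1 + 0)/2, (8 + 5)/2)
= (-1/2, 13/2) = (-1/2, 13/2)

(-1/2, 13/2)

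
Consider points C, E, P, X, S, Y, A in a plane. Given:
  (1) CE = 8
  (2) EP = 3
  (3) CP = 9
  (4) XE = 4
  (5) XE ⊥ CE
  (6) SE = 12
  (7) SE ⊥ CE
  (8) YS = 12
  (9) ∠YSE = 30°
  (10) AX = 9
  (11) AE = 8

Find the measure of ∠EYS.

Step 1: By the law of cosines on triangle YSE: YE² = 12² + 12² − 2·12·12·cos(30°) = 38.58, so YE ≈ 6.21.
Step 2: By the inverse law of cosines on triangle EYS: cos(∠EYS) = (6.21² + 12² − 12²) / (2·6.21·12) = 38.58/149.08 = 0.2588, so ∠EYS = 75°.

Therefore, the measure of angle ∠EYS = 75°.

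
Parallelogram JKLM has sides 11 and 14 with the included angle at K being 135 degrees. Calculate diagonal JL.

The diagonal of a parallelogram can be found by treating two adjacent sides and the diagonal as a triangle.
Applying the law of cosines with sides 11, 14 and included angle 135°:
d^2 = 121 + 196 - 308*cos(135°) = 154*sqrt(2) + 317
d = sqrt(154*sqrt(2) + 317)

sqrt(154*sqrt(2) + 317)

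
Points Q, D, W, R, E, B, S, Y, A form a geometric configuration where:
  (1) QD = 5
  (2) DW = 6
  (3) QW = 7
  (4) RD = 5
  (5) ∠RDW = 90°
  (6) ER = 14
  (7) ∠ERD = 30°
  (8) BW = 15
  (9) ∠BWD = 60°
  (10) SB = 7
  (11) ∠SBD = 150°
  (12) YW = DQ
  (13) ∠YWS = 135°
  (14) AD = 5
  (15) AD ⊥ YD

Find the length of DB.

Step 1: By the law of cosines on triangle DWB: DB² = 6² + 15² − 2·6·15·cos(60°) = 171, so DB = 3·√19.

Therefore, the length of DB = 3·√19.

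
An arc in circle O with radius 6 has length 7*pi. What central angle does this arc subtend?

θ = 360 × 7*pi / (2π × 6) = 210° (rearranging arc length formula).

210°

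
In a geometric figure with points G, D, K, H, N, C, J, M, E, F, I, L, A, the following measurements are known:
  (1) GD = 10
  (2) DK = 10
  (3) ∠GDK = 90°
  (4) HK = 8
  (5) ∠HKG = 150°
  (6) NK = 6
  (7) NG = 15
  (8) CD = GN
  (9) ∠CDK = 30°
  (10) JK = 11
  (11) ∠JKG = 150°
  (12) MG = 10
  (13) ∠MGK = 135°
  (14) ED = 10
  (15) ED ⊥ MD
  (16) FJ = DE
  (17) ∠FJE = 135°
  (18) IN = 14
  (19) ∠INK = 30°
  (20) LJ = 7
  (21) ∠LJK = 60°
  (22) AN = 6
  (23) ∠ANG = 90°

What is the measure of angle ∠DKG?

Step 1: By the law of cosines on triangle KDG: KG² = 10² + 10² − 2·10·10·cos(90°) = 200, so KG = 10·√2.
Step 2: By the inverse law of cosines on triangle DKG: cos(∠DKG) = (10² + (10·√2)² − 10²) / (2·10·10·√2) = 200/282.84 = 0.7071, so ∠DKG = 45°.

Therefore, the measure of angle ∠DKG = 45°.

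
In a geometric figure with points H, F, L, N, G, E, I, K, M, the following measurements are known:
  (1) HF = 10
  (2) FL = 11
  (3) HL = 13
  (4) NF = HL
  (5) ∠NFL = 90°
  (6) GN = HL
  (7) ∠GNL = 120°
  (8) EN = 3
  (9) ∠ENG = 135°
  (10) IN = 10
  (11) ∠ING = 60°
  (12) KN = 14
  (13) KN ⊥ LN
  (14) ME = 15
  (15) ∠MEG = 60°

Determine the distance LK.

From the given relations: NF = HL = 13.
Step 1: By the law of cosines on triangle LFN: LN² = 11² + 13² − 2·11·13·cos(90°) = 290, so LN ≈ 17.03.
Step 2: By the law of cosines on triangle LNK: LK² = 17.03² + 14² − 2·17.03·14·cos(90°) = 486, so LK = 9·√6.

Therefore, the length of LK = 9·√6.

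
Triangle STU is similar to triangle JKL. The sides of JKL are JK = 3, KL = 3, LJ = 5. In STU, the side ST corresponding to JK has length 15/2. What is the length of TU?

Similar triangles have proportional sides. Setting up the proportion:
ST / JK = TU / KL
15/2 / 3 = TU / 3
TU = 3 * 15/2 / 3 = 15/2.

15/2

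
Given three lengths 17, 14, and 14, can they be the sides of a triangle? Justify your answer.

Yes.
The triangle inequality requires that the sum of any two sides exceeds the third.
Here 14 + 14 = 28 > 17, so the condition is met.

Yes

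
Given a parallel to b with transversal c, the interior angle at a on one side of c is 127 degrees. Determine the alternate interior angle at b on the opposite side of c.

Alternate interior angles are equal: 127 degrees.

127 degrees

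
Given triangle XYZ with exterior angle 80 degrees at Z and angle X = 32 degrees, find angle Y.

By the exterior angle theorem: exterior angle = sum of remote interior angles.
80 = 32 + angle Y
angle Y = 80 - 32 = 48 degrees

48 degrees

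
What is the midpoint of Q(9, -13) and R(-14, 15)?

M = ((x₁ + x₂)/2, (y₁ + y₂)/2)
= ((9 + -14)/2, (-13 + 15)/2)
= (-5/2, 2/2) = (-5/2, 1)

(-5/2, 1)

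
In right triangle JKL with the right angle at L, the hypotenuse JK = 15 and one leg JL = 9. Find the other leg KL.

By the Pythagorean theorem: KL^2 = JK^2 - JL^2
KL^2 = 15^2 - 9^2 = 225 - 81 = 144
KL = sqrt(144) = 12

12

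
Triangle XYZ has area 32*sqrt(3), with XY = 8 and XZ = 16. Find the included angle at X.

sin(C) = 2 * 32*sqrt(3) / (8 * 16) = sqrt(3)/2, so C = arcsin(sqrt(3)/2) = 60°.
Since sin(180° - C) = sin(C), the obtuse angle 120° gives the same area, so C = 60° or C = 120°.

60° or 120°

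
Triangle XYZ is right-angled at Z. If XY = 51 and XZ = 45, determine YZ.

Rearranging the Pythagorean theorem to solve for the unknown leg:
leg^2 = hypotenuse^2 - known_leg^2 = 2601 - 2025 = 576
leg = sqrt(576) = 24.

24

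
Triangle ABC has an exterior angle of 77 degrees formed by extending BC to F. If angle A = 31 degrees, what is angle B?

By the exterior angle theorem: exterior angle = sum of remote interior angles.
77 = 31 + angle B
angle B = 77 - 31 = 46 degrees

46 degrees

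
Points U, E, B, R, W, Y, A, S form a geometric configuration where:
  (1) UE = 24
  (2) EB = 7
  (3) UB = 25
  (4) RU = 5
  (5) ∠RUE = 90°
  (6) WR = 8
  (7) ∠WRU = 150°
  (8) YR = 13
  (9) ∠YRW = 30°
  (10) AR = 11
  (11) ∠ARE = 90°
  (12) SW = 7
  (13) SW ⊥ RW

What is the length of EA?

Step 1: By the law of cosines on triangle EUR: ER² = 24² + 5² − 2·24·5·cos(90°) = 601, so ER ≈ 24.52.
Step 2: By the law of cosines on triangle ERA: EA² = 24.52² + 11² − 2·24.52·11·cos(90°) = 722, so EA = 19·√2.

Therefore, the length of EA = 19·√2.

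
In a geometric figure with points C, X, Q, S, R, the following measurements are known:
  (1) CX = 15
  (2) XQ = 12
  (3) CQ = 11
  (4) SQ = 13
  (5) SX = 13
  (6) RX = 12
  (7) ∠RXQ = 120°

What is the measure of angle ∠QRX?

Step 1: By the law of cosines on triangle RXQ: RQ² = 12² + 12² − 2·12·12·cos(120°) = 432, so RQ = 12·√3.
Step 2: By the inverse law of cosines on triangle QRX: cos(∠QRX) = ((12·√3)² + 12² − 12²) / (2·12·√3·12) = 432/498.83 = 0.866, so ∠QRX = 30°.

Therefore, the measure of angle ∠QRX = 30°.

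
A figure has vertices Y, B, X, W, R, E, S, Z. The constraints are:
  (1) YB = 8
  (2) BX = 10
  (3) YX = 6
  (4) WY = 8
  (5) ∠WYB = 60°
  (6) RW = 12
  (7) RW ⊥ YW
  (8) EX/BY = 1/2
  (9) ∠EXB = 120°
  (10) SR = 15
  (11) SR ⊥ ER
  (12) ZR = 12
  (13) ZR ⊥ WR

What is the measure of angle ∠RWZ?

Step 1: By the law of cosines on triangle WRZ: WZ² = 12² + 12² − 2·12·12·cos(90°) = 288, so WZ = 12·√2.
Step 2: By the inverse law of cosines on triangle RWZ: cos(∠RWZ) = (12² + (12·√2)² − 12²) / (2·12·12·√2) = 288/407.29 = 0.7071, so ∠RWZ = 45°.

Therefore, the measure of angle ∠RWZ = 45°.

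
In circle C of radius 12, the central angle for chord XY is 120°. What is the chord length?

Chord = 2(12) sin(60°) = 12*sqrt(3)

12*sqrt(3)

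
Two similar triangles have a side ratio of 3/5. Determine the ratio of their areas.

Area scales with the square of linear dimensions. If every length is multiplied by 3/5, then the area is multiplied by (3/5)^2 = 9/25.
The area ratio is 9:25.

9:25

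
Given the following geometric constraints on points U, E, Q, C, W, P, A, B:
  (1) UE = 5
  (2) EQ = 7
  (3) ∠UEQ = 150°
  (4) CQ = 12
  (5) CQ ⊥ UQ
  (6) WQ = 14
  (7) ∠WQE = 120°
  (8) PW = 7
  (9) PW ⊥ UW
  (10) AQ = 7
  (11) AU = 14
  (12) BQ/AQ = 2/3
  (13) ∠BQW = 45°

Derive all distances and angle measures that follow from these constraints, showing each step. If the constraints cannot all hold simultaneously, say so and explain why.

The constraints are consistent.

From the given relations:
  BQ = 2/3·AQ = 2/3·7 ≈ 4.67

Step 1: From UE = 5, EQ = 7, and ∠UEQ = 150°, by the law of cosines:
  UQ² = UE² + EQ² - 2·UE·EQ·cos(150°) = 25 + 49 + 60.62 = 134.6
  UQ ≈ 11.6

Step 2: From EQ = 7, QW = 14, and ∠EQW = 120°, by the law of cosines:
  EW² = EQ² + QW² - 2·EQ·QW·cos(120°) = 49 + 196 + 98 = 343
  EW = 7·√7

Step 3: From WQ = 14, QB = 4.67, and ∠WQB = 45°, by the law of cosines:
  WB² = WQ² + QB² - 2·WQ·QB·cos(45°) = 196 + 21.78 - 92.4 = 125.4
  WB ≈ 11.2

Step 4: From UQ = 11.6, QC = 12, and ∠UQC = 90°, by the law of cosines:
  UC² = UQ² + QC² - 2·UQ·QC·cos(90°) = 134.6 + 144 - 0 = 278.6
  UC ≈ 16.69

Step 5: From UA = 14, UQ = 11.6, AQ = 7, by the inverse law of cosines:
  cos(∠AUQ) = (UA² + UQ² - AQ²) / (2·UA·UQ)
  ∠AUQ = 29.9°

Step 6: From UE = 5, UQ = 11.6, EQ = 7, by the inverse law of cosines:
  cos(∠EUQ) = (UE² + UQ² - EQ²) / (2·UE·UQ)
  ∠EUQ = 17.56°

Step 7: From EQ = 7, EW = 7·√7, QW = 14, by the inverse law of cosines:
  cos(∠QEW) = (EQ² + EW² - QW²) / (2·EQ·EW)
  ∠QEW = 40.89°

Step 8: From QA = 7, QU = 11.6, AU = 14, by the inverse law of cosines:
  cos(∠AQU) = (QA² + QU² - AU²) / (2·QA·QU)
  ∠AQU = 94.37°

Step 9: From QE = 7, QU = 11.6, EU = 5, by the inverse law of cosines:
  cos(∠EQU) = (QE² + QU² - EU²) / (2·QE·QU)
  ∠EQU = 12.44°

Step 10: From WB = 11.2, WQ = 14, BQ = 4.67, by the inverse law of cosines:
  cos(∠BWQ) = (WB² + WQ² - BQ²) / (2·WB·WQ)
  ∠BWQ = 17.14°

Step 11: From WE = 7·√7, WQ = 14, EQ = 7, by the inverse law of cosines:
  cos(∠EWQ) = (WE² + WQ² - EQ²) / (2·WE·WQ)
  ∠EWQ = 19.11°

Step 12: From AQ = 7, AU = 14, QU = 11.6, by the inverse law of cosines:
  cos(∠QAU) = (AQ² + AU² - QU²) / (2·AQ·AU)
  ∠QAU = 55.73°

Step 13: From BQ = 4.67, BW = 11.2, QW = 14, by the inverse law of cosines:
  cos(∠QBW) = (BQ² + BW² - QW²) / (2·BQ·BW)
  ∠QBW = 117.86°

Step 14: From UC = 16.69, UQ = 11.6, CQ = 12, by the inverse law of cosines:
  cos(∠CUQ) = (UC² + UQ² - CQ²) / (2·UC·UQ)
  ∠CUQ = 45.96°

Step 15: From CQ = 12, CU = 16.69, QU = 11.6, by the inverse law of cosines:
  cos(∠QCU) = (CQ² + CU² - QU²) / (2·CQ·CU)
  ∠QCU = 44.04°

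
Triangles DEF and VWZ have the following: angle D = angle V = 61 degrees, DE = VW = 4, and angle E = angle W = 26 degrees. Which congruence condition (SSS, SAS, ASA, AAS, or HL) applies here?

The given information provides:
angle D = angle V = 61 degrees, DE = VW = 4, and angle E = angle W = 26 degrees
This matches the ASA congruence theorem.
Two pairs of corresponding angles and the included side are equal (Angle-Side-Angle).

ASA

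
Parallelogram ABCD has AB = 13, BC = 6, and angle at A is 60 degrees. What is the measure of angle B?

Opposite sides of a parallelogram are parallel, so consecutive angles form co-interior angles on a transversal.
Co-interior angles sum to 180°, giving angle B = 180 - 60 = 120 degrees.

120 degrees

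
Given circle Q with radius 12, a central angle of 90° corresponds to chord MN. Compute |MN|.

Drop a perpendicular from the center to the chord, bisecting both the chord and the central angle.
Each half-chord = r sin(θ/2) = 12 sin(45°).
The full chord = 2 × 12 × sin(45°) = 12*sqrt(2).

12*sqrt(2)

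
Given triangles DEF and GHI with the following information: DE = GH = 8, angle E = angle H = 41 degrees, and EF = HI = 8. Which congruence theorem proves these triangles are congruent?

The given information matches SAS: Two pairs of corresponding sides and the included angle are equal (Side-Angle-Side).

SAS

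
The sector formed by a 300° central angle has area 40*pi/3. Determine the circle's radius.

Sector area A = πr² × θ/360, so r² = 360A / (πθ).
r² = 360 × 40*pi/3 / (π × 300)
r² = 16
r = 4

4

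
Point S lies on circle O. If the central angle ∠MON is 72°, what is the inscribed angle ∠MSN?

An inscribed angle intercepts an arc from a point on the circle, while the central angle intercepts the same arc from the center.
The inscribed angle is always half the central angle: 72° / 2 = 36°.

36°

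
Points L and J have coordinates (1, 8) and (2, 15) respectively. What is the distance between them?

The horizontal distance is |2 - 1| = 1 and the vertical distance is |15 - 8| = 7.
By the Pythagorean theorem, d = sqrt(1^2 + 7^2) = sqrt(50) = 5*sqrt(2).

5*sqrt(2)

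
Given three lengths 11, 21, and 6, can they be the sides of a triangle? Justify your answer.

Check the triangle inequality: 11 + 6 = 17 ≤ 21.
Since the sum of two sides does not exceed the third, no triangle can be formed.

No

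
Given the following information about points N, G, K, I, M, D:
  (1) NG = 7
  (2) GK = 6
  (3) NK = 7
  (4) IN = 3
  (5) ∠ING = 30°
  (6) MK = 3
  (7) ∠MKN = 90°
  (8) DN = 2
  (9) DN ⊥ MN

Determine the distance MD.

Step 1: By the law of cosines on triangle NKM: NM² = 7² + 3² − 2·7·3·cos(90°) = 58, so NM = √58.
Step 2: By the law of cosines on triangle MND: MD² = √58² + 2² − 2·√58·2·cos(90°) = 62, so MD = √62.

Therefore, the length of MD = √62.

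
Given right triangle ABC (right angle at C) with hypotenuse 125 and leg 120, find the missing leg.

BC = sqrt(125^2 - 120^2) = sqrt(1225) = 35

35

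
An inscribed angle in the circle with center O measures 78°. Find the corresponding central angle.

Central angle = 2 × 78° = 156° (inscribed angle theorem).

156°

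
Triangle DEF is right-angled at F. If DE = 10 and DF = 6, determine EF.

By the Pythagorean theorem: EF^2 = DE^2 - DF^2
EF^2 = 10^2 - 6^2 = 100 - 36 = 64
EF = sqrt(64) = 8

8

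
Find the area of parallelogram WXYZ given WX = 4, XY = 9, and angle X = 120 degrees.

The area of a parallelogram equals the product of two adjacent sides times the sine of the included angle.
This is because the height equals 9 * sin(120°) = 9*sqrt(3)/2.
Area = 4 * 9*sqrt(3)/2 = 18*sqrt(3)

18*sqrt(3)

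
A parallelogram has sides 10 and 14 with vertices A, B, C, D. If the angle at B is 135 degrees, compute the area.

Area = 10 * 14 * sin(135°) = 140 * sqrt(2)/2 = 70*sqrt(2)

70*sqrt(2)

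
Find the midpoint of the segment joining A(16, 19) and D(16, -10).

The midpoint is the point halfway along the segment.
Move half the horizontal distance: 16 + (16 - 16)/2 = 16 + 0/2 = 16
Move half the vertical distance: 19 + (-10 - 19)/2 = 19 + -29/2 = 9/2
Midpoint = (16, 9/2)

(16, 9/2)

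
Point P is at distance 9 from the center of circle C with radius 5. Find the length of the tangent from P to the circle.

The tangent, radius, and line from the external point to the center form a right triangle.
The right angle is where the tangent meets the radius.
By the Pythagorean theorem: tangent² + 5² = 9²
tangent² = 81 - 25 = 56
tangent = 2*sqrt(14)

2*sqrt(14)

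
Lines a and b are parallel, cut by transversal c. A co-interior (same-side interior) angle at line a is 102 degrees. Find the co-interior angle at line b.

Co-interior angles sum to 180: 180 - 102 = 78 degrees.

78 degrees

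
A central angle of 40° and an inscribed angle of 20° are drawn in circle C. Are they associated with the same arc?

By the inscribed angle theorem, if both angles subtend the same arc, the inscribed angle must be half the central angle.
Half of 40° = 20°, which equals the given inscribed angle of 20°.
Therefore, yes, they correspond to the same arc.

Yes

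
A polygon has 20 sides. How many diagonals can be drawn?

Total line segments between 20 vertices = C(20,2) = 190.
Subtract the 20 sides: 190 - 20 = 170 diagonals.

170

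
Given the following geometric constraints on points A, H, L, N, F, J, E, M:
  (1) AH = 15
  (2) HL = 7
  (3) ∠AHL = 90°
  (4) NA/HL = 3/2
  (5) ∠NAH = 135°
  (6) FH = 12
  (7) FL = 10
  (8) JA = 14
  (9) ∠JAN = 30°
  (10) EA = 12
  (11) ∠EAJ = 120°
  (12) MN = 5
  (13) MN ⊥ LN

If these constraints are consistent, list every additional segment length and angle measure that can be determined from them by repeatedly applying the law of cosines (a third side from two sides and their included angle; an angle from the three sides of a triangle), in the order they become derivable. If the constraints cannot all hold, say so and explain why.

The constraints are consistent. Derivable facts, in order:
After 1 step:
- AL ≈ 16.55
- HN ≈ 23.62
- JE = 2·√127
- NJ ≈ 7.19
- ∠FHL = 56.39°
- ∠FLH = 87.95°
- ∠HFL = 35.66°
After 2 steps:
- ∠AEJ = 32.54°
- ∠AHN = 18.32°
- ∠AJE = 27.46°
- ∠AJN = 46.94°
- ∠ALH = 64.98°
- ∠ANH = 26.68°
- ∠ANJ = 103.06°
- ∠HAL = 25.02°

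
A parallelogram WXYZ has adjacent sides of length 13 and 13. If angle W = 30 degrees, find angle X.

Consecutive angles are supplementary: angle X = 180 - 30 = 150 degrees.

150 degrees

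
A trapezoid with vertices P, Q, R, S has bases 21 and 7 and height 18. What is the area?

Area of a trapezoid = (base1 + base2) * height / 2
Area = (21 + 7) * 18 / 2
Area = 28 * 18 / 2
Area = 504 / 2
Area = 252

252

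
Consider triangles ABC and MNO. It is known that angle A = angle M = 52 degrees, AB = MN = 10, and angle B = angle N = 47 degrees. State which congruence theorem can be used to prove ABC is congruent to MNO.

Consider the given information: angle A = angle M = 52 degrees, AB = MN = 10, and angle B = angle N = 47 degrees
This is not SAS or AAS: SAS requires two sides and the included angle between them. AAS requires two angles and a non-included side.
The correct criterion is ASA. Two pairs of corresponding angles and the included side are equal (Angle-Side-Angle).

ASA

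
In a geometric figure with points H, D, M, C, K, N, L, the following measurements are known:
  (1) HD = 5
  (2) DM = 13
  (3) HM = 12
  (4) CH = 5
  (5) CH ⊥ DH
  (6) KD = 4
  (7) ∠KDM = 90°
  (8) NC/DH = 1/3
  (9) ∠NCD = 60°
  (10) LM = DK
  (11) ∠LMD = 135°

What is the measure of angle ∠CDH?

Step 1: By the law of cosines on triangle DHC: DC² = 5² + 5² − 2·5·5·cos(90°) = 50, so DC = 5·√2.
Step 2: By the inverse law of cosines on triangle CDH: cos(∠CDH) = ((5·√2)² + 5² − 5²) / (2·5·√2·5) = 50/70.71 = 0.7071, so ∠CDH = 45°.

Therefore, the measure of angle ∠CDH = 45°.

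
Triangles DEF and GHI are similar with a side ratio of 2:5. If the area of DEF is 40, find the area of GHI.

For similar figures, the area ratio equals the square of the side ratio.
Side ratio (DEF to GHI) = 2:5, so area ratio = 2^2:5^2 = 4:25.
If the area of DEF is 40, then the area of GHI = 40 * (25/4) = 250.

250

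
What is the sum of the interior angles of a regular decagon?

The sum of interior angles of an n-sided polygon is (n - 2) * 180.
For n = 10: (10 - 2) * 180 = 8 * 180 = 1440 degrees.

1440 degrees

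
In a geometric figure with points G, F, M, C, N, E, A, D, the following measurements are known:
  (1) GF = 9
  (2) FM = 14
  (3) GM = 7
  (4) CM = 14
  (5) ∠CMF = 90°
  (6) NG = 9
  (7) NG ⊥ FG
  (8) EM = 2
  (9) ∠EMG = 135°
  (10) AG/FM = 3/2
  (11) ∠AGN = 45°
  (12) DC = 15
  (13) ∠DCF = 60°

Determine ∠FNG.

Step 1: By the law of cosines on triangle NGF: NF² = 9² + 9² − 2·9·9·cos(90°) = 162, so NF = 9·√2.
Step 2: By the inverse law of cosines on triangle FNG: cos(∠FNG) = ((9·√2)² + 9² − 9²) / (2·9·√2·9) = 162/229.1 = 0.7071, so ∠FNG = 45°.

Therefore, the measure of angle ∠FNG = 45°.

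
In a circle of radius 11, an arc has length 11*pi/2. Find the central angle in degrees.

The full circumference is 2πr = 22*pi.
The arc is 11*pi/2 / 22*pi = 1/4 of the full circle.
So the central angle = 1/4 × 360° = 90°.

90°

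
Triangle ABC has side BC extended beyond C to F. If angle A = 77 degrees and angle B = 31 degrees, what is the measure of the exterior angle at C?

The interior angle at C is 180 - 77 - 31 = 72 degrees.
The exterior angle and interior angle at C are supplementary:
Exterior angle = 180 - 72 = 108 degrees.

108 degrees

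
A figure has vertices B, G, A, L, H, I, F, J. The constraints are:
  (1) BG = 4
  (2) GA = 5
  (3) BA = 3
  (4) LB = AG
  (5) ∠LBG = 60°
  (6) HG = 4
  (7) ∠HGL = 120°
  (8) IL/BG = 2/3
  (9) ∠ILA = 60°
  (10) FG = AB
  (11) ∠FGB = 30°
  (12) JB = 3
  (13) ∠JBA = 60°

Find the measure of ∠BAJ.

Step 1: By the law of cosines on triangle ABJ: AJ² = 3² + 3² − 2·3·3·cos(60°) = 9, so AJ = 3.
Step 2: By the inverse law of cosines on triangle BAJ: cos(∠BAJ) = (3² + 3² − 3²) / (2·3·3) = 9/18 = 0.5, so ∠BAJ = 60°.

Therefore, the measure of angle ∠BAJ = 60°.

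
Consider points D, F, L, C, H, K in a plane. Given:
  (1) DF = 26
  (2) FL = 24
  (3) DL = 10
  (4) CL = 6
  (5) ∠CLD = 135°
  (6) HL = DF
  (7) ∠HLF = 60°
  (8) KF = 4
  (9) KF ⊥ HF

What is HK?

From the given relations: HL = DF = 26.
Step 1: By the law of cosines on triangle FLH: FH² = 24² + 26² − 2·24·26·cos(60°) = 628, so FH = 2·√157.
Step 2: By the law of cosines on triangle HFK: HK² = (2·√157)² + 4² − 2·2·√157·4·cos(90°) = 644, so HK = 2·√161.

Therefore, the length of HK = 2·√161.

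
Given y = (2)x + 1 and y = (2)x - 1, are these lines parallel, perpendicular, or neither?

Slope of line 1: m1 = 2
Slope of line 2: m2 = 2
m1 = m2, so the lines are parallel.

Parallel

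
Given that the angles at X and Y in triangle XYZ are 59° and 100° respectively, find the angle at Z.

Let angle Z = x. Then 59 + 100 + x = 180.
x = 180 - 159 = 21 degrees.

21 degrees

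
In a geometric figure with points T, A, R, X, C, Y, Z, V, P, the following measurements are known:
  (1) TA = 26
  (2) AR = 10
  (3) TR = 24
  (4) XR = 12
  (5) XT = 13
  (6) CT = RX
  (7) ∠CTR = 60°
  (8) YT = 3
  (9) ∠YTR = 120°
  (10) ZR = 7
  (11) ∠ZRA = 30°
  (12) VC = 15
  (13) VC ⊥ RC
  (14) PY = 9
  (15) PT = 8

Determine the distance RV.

From the given relations: CT = RX = 12.
Step 1: By the law of cosines on triangle CTR: CR² = 12² + 24² − 2·12·24·cos(60°) = 432, so CR = 12·√3.
Step 2: By the law of cosines on triangle RCV: RV² = (12·√3)² + 15² − 2·12·√3·15·cos(90°) = 657, so RV = 3·√73.

Therefore, the length of RV = 3·√73.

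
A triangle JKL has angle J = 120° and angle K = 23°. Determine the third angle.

angle L = 180 - 120 - 23 = 37 degrees.

37 degrees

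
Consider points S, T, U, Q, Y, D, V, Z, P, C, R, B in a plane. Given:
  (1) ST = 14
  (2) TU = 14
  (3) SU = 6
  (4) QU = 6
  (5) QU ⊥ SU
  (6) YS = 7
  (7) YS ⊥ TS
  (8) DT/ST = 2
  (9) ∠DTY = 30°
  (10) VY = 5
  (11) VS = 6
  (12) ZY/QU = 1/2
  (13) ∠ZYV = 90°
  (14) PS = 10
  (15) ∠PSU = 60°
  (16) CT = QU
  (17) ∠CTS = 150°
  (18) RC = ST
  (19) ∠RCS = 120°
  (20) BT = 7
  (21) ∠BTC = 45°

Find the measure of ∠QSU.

Step 1: By the law of cosines on triangle SUQ: SQ² = 6² + 6² − 2·6·6·cos(90°) = 72, so SQ = 6·√2.
Step 2: By the inverse law of cosines on triangle QSU: cos(∠QSU) = ((6·√2)² + 6² − 6²) / (2·6·√2·6) = 72/101.82 = 0.7071, so ∠QSU = 45°.

Therefore, the measure of angle ∠QSU = 45°.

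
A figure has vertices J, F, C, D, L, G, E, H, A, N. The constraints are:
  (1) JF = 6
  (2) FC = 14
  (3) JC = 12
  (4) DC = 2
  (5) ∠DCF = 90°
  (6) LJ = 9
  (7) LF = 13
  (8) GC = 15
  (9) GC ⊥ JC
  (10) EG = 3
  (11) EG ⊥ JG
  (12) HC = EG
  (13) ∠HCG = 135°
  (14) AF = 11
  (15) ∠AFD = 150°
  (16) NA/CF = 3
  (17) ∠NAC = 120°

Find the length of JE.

Step 1: By the law of cosines on triangle JCG: JG² = 12² + 15² − 2·12·15·cos(90°) = 369, so JG = 3·√41.
Step 2: By the law of cosines on triangle JGE: JE² = (3·√41)² + 3² − 2·3·√41·3·cos(90°) = 378, so JE = 3·√42.

Therefore, the length of JE = 3·√42.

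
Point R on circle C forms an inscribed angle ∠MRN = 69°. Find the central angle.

Central angle = 2 × 69° = 138° (inscribed angle theorem).

138°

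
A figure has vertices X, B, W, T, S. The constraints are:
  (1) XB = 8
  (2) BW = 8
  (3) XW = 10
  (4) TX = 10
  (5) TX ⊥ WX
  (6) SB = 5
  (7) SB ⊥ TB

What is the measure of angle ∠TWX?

Step 1: By the law of cosines on triangle WXT: WT² = 10² + 10² − 2·10·10·cos(90°) = 200, so WT = 10·√2.
Step 2: By the inverse law of cosines on triangle TWX: cos(∠TWX) = ((10·√2)² + 10² − 10²) / (2·10·√2·10) = 200/282.84 = 0.7071, so ∠TWX = 45°.

Therefore, the measure of angle ∠TWX = 45°.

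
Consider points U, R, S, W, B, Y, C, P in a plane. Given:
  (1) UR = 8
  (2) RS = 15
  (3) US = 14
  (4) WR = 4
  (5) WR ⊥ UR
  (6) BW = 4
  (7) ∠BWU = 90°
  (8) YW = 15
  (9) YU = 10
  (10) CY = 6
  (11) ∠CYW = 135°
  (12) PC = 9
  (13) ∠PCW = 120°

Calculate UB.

Step 1: By the law of cosines on triangle URW: UW² = 8² + 4² − 2·8·4·cos(90°) = 80, so UW = 4·√5.
Step 2: By the law of cosines on triangle UWB: UB² = (4·√5)² + 4² − 2·4·√5·4·cos(90°) = 96, so UB = 4·√6.

Therefore, the length of UB = 4·√6.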